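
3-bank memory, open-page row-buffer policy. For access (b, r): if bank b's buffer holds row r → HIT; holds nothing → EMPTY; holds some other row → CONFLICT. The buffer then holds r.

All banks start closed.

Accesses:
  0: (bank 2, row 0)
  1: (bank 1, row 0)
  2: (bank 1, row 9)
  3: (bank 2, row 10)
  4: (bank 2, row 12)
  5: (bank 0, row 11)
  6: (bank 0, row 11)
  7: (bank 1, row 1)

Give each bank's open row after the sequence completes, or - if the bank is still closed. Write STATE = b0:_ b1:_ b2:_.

STATE = b0:11 b1:1 b2:12

  [0] b2 r0: no row ⇒ E
  [1] b1 r0: no row ⇒ E
  [2] b1 r9: had r0 ⇒ C
  [3] b2 r10: had r0 ⇒ C
  [4] b2 r12: had r10 ⇒ C
  [5] b0 r11: no row ⇒ E
  [6] b0 r11: had r11 ⇒ H
  [7] b1 r1: had r9 ⇒ C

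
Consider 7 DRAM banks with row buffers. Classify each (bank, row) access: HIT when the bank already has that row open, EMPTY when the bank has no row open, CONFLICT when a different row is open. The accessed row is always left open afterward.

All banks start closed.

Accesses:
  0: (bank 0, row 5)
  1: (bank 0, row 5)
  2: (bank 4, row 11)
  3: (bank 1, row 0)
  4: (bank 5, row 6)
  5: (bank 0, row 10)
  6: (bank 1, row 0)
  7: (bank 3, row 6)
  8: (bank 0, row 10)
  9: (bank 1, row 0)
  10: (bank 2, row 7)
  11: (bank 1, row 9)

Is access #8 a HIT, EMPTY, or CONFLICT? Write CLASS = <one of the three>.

CLASS = HIT

  [0] b0 r5: no row ⇒ E
  [1] b0 r5: had r5 ⇒ H
  [2] b4 r11: no row ⇒ E
  [3] b1 r0: no row ⇒ E
  [4] b5 r6: no row ⇒ E
  [5] b0 r10: had r5 ⇒ C
  [6] b1 r0: had r0 ⇒ H
  [7] b3 r6: no row ⇒ E
  [8] b0 r10: had r10 ⇒ H
  [9] b1 r0: had r0 ⇒ H
  [10] b2 r7: no row ⇒ E
  [11] b1 r9: had r0 ⇒ C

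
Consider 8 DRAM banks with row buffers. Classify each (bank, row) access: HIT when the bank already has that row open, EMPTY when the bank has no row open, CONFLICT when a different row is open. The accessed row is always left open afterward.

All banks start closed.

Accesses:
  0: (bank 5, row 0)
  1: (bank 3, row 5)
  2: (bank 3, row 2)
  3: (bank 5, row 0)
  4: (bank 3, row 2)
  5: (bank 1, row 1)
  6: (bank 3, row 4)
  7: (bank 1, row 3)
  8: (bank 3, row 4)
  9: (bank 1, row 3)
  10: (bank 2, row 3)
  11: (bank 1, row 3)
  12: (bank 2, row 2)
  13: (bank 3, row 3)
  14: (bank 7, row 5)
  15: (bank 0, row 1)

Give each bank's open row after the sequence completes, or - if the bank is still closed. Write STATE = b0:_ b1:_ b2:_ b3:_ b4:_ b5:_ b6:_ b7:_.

#0 (5,0) E
#1 (3,5) E
#2 (3,2) C  (was 5)
#3 (5,0) H  (was 0)
#4 (3,2) H  (was 2)
#5 (1,1) E
#6 (3,4) C  (was 2)
#7 (1,3) C  (was 1)
#8 (3,4) H  (was 4)
#9 (1,3) H  (was 3)
#10 (2,3) E
#11 (1,3) H  (was 3)
#12 (2,2) C  (was 3)
#13 (3,3) C  (was 4)
#14 (7,5) E
#15 (0,1) E

STATE = b0:1 b1:3 b2:2 b3:3 b4:- b5:0 b6:- b7:5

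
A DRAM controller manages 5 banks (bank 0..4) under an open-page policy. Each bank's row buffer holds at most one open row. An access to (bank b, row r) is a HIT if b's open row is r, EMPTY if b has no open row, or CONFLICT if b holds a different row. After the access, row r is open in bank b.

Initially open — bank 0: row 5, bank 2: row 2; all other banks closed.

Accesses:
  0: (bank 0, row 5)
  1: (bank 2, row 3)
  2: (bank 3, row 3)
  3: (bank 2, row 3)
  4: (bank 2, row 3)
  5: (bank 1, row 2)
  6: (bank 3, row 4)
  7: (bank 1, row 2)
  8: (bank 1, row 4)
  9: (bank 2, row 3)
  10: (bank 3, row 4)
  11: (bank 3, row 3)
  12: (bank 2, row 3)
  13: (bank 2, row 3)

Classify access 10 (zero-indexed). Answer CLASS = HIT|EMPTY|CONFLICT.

CLASS = HIT

  [0] b0 r5: had r5 ⇒ H
  [1] b2 r3: had r2 ⇒ C
  [2] b3 r3: no row ⇒ E
  [3] b2 r3: had r3 ⇒ H
  [4] b2 r3: had r3 ⇒ H
  [5] b1 r2: no row ⇒ E
  [6] b3 r4: had r3 ⇒ C
  [7] b1 r2: had r2 ⇒ H
  [8] b1 r4: had r2 ⇒ C
  [9] b2 r3: had r3 ⇒ H
  [10] b3 r4: had r4 ⇒ H
  [11] b3 r3: had r4 ⇒ C
  [12] b2 r3: had r3 ⇒ H
  [13] b2 r3: had r3 ⇒ H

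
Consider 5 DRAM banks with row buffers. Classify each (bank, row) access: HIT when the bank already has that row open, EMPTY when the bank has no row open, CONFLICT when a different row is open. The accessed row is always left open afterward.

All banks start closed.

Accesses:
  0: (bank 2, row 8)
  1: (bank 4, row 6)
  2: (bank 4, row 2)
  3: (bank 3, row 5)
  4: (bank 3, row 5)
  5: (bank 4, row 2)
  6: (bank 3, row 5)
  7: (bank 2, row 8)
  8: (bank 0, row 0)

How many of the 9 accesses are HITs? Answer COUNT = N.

#0 (2,8) E
#1 (4,6) E
#2 (4,2) C  (was 6)
#3 (3,5) E
#4 (3,5) H  (was 5)
#5 (4,2) H  (was 2)
#6 (3,5) H  (was 5)
#7 (2,8) H  (was 8)
#8 (0,0) E

COUNT = 4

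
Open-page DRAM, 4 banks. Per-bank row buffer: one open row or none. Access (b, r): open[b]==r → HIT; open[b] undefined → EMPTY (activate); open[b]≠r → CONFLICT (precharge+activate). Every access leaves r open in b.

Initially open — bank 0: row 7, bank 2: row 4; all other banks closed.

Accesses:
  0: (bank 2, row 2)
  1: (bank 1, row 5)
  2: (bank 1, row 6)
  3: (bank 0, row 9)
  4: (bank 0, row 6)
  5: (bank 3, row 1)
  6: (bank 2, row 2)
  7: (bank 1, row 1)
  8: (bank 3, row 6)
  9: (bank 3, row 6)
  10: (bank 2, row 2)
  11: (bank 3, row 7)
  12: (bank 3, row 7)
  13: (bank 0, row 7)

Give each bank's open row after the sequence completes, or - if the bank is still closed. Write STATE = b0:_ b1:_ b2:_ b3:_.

#0 (2,2) C  (was 4)
#1 (1,5) E
#2 (1,6) C  (was 5)
#3 (0,9) C  (was 7)
#4 (0,6) C  (was 9)
#5 (3,1) E
#6 (2,2) H  (was 2)
#7 (1,1) C  (was 6)
#8 (3,6) C  (was 1)
#9 (3,6) H  (was 6)
#10 (2,2) H  (was 2)
#11 (3,7) C  (was 6)
#12 (3,7) H  (was 7)
#13 (0,7) C  (was 6)

STATE = b0:7 b1:1 b2:2 b3:7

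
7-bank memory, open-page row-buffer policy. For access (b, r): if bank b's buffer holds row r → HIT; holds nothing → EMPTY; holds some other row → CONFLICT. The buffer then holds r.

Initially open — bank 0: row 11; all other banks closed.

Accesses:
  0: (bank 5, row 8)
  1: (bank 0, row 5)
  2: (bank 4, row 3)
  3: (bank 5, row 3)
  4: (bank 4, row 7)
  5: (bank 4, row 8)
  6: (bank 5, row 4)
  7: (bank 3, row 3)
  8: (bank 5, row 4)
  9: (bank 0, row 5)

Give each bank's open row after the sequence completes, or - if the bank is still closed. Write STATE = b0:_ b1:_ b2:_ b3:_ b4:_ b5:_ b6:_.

0: bank 5 row 8 — prev None → EMPTY
1: bank 0 row 5 — prev 11 → CONFLICT
2: bank 4 row 3 — prev None → EMPTY
3: bank 5 row 3 — prev 8 → CONFLICT
4: bank 4 row 7 — prev 3 → CONFLICT
5: bank 4 row 8 — prev 7 → CONFLICT
6: bank 5 row 4 — prev 3 → CONFLICT
7: bank 3 row 3 — prev None → EMPTY
8: bank 5 row 4 — prev 4 → HIT
9: bank 0 row 5 — prev 5 → HIT

STATE = b0:5 b1:- b2:- b3:3 b4:8 b5:4 b6:-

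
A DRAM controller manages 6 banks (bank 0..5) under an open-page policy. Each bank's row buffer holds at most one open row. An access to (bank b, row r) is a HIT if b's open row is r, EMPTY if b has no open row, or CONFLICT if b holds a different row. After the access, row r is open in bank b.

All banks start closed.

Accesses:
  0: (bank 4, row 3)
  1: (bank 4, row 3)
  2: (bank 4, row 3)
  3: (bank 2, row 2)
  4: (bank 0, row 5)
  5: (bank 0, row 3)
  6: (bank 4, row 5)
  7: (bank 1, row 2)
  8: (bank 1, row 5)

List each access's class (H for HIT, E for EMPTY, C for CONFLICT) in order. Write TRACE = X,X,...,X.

0: bank 4 row 3 — prev None → EMPTY
1: bank 4 row 3 — prev 3 → HIT
2: bank 4 row 3 — prev 3 → HIT
3: bank 2 row 2 — prev None → EMPTY
4: bank 0 row 5 — prev None → EMPTY
5: bank 0 row 3 — prev 5 → CONFLICT
6: bank 4 row 5 — prev 3 → CONFLICT
7: bank 1 row 2 — prev None → EMPTY
8: bank 1 row 5 — prev 2 → CONFLICT

TRACE = E,H,H,E,E,C,C,E,C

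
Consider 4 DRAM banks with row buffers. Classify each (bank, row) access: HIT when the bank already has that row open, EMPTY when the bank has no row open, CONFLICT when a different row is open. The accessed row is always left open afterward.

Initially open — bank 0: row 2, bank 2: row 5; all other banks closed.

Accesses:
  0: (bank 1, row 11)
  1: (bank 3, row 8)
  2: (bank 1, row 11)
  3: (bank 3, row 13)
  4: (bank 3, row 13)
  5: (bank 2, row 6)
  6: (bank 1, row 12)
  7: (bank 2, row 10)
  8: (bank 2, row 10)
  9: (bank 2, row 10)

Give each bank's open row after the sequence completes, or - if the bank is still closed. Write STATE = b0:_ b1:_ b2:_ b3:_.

step 0: bank1 None->11 [EMPTY]
step 1: bank3 None->8 [EMPTY]
step 2: bank1 11->11 [HIT]
step 3: bank3 8->13 [CONFLICT]
step 4: bank3 13->13 [HIT]
step 5: bank2 5->6 [CONFLICT]
step 6: bank1 11->12 [CONFLICT]
step 7: bank2 6->10 [CONFLICT]
step 8: bank2 10->10 [HIT]
step 9: bank2 10->10 [HIT]

STATE = b0:2 b1:12 b2:10 b3:13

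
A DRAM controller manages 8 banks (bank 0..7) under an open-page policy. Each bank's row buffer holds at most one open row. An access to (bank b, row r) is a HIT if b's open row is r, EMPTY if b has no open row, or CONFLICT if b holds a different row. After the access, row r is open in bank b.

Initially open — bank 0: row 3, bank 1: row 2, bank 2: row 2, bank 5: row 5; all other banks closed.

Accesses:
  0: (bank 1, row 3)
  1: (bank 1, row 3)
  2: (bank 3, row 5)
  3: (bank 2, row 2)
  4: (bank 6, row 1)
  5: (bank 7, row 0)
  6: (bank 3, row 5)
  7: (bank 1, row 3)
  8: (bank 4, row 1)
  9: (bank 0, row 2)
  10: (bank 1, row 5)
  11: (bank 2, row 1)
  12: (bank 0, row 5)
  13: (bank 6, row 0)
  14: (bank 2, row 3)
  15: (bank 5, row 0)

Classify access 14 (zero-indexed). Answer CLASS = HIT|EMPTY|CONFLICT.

CLASS = CONFLICT

#0 (1,3) C  (was 2)
#1 (1,3) H  (was 3)
#2 (3,5) E
#3 (2,2) H  (was 2)
#4 (6,1) E
#5 (7,0) E
#6 (3,5) H  (was 5)
#7 (1,3) H  (was 3)
#8 (4,1) E
#9 (0,2) C  (was 3)
#10 (1,5) C  (was 3)
#11 (2,1) C  (was 2)
#12 (0,5) C  (was 2)
#13 (6,0) C  (was 1)
#14 (2,3) C  (was 1)
#15 (5,0) C  (was 5)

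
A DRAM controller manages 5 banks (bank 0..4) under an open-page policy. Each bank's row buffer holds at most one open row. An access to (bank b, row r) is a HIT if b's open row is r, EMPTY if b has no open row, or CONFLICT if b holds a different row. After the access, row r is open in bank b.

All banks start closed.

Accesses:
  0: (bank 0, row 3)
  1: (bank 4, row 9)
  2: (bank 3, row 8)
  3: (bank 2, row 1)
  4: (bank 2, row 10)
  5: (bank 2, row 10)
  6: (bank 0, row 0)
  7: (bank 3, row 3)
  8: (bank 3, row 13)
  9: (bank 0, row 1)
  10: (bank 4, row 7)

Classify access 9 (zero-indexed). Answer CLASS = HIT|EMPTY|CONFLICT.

0: bank 0 row 3 — prev None → EMPTY
1: bank 4 row 9 — prev None → EMPTY
2: bank 3 row 8 — prev None → EMPTY
3: bank 2 row 1 — prev None → EMPTY
4: bank 2 row 10 — prev 1 → CONFLICT
5: bank 2 row 10 — prev 10 → HIT
6: bank 0 row 0 — prev 3 → CONFLICT
7: bank 3 row 3 — prev 8 → CONFLICT
8: bank 3 row 13 — prev 3 → CONFLICT
9: bank 0 row 1 — prev 0 → CONFLICT
10: bank 4 row 7 — prev 9 → CONFLICT

CLASS = CONFLICT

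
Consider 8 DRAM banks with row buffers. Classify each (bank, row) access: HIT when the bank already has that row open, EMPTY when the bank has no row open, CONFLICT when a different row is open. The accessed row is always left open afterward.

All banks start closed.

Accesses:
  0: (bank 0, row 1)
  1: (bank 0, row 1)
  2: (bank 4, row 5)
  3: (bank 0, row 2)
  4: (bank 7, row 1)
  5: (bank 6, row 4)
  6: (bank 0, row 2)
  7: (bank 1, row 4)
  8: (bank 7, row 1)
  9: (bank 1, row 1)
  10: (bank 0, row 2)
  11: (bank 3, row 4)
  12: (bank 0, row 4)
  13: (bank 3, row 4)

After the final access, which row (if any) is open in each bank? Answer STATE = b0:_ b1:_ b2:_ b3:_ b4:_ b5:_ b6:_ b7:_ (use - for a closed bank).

step 0: bank0 None->1 [EMPTY]
step 1: bank0 1->1 [HIT]
step 2: bank4 None->5 [EMPTY]
step 3: bank0 1->2 [CONFLICT]
step 4: bank7 None->1 [EMPTY]
step 5: bank6 None->4 [EMPTY]
step 6: bank0 2->2 [HIT]
step 7: bank1 None->4 [EMPTY]
step 8: bank7 1->1 [HIT]
step 9: bank1 4->1 [CONFLICT]
step 10: bank0 2->2 [HIT]
step 11: bank3 None->4 [EMPTY]
step 12: bank0 2->4 [CONFLICT]
step 13: bank3 4->4 [HIT]

STATE = b0:4 b1:1 b2:- b3:4 b4:5 b5:- b6:4 b7:1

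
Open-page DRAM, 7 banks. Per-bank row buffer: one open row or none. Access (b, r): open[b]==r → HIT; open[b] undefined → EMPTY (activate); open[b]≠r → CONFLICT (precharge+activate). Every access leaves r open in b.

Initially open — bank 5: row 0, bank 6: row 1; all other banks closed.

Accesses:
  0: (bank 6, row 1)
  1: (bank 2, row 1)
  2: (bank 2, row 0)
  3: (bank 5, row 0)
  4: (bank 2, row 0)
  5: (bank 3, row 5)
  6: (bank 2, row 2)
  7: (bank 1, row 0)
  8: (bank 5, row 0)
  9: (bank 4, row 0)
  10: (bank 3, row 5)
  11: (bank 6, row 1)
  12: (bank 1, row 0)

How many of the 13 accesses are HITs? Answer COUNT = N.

#0 (6,1) H  (was 1)
#1 (2,1) E
#2 (2,0) C  (was 1)
#3 (5,0) H  (was 0)
#4 (2,0) H  (was 0)
#5 (3,5) E
#6 (2,2) C  (was 0)
#7 (1,0) E
#8 (5,0) H  (was 0)
#9 (4,0) E
#10 (3,5) H  (was 5)
#11 (6,1) H  (was 1)
#12 (1,0) H  (was 0)

COUNT = 7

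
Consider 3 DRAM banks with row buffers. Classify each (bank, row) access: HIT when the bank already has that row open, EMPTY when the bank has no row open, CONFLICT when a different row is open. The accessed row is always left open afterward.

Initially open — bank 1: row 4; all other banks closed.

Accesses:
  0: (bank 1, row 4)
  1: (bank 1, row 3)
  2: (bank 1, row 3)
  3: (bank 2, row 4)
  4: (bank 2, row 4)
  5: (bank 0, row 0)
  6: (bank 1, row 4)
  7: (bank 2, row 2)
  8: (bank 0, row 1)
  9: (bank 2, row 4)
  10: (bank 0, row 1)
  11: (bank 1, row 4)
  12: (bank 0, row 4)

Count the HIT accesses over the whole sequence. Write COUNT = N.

  [0] b1 r4: had r4 ⇒ H
  [1] b1 r3: had r4 ⇒ C
  [2] b1 r3: had r3 ⇒ H
  [3] b2 r4: no row ⇒ E
  [4] b2 r4: had r4 ⇒ H
  [5] b0 r0: no row ⇒ E
  [6] b1 r4: had r3 ⇒ C
  [7] b2 r2: had r4 ⇒ C
  [8] b0 r1: had r0 ⇒ C
  [9] b2 r4: had r2 ⇒ C
  [10] b0 r1: had r1 ⇒ H
  [11] b1 r4: had r4 ⇒ H
  [12] b0 r4: had r1 ⇒ C

COUNT = 5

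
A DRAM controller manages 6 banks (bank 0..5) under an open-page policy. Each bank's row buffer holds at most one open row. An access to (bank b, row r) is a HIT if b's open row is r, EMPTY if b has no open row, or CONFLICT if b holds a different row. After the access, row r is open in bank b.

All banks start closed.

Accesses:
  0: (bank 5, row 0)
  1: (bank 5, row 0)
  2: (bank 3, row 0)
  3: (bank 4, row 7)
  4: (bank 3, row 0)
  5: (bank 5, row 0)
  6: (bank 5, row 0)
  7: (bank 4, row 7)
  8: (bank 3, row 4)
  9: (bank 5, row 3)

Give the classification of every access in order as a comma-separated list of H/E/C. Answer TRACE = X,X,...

step 0: bank5 None->0 [EMPTY]
step 1: bank5 0->0 [HIT]
step 2: bank3 None->0 [EMPTY]
step 3: bank4 None->7 [EMPTY]
step 4: bank3 0->0 [HIT]
step 5: bank5 0->0 [HIT]
step 6: bank5 0->0 [HIT]
step 7: bank4 7->7 [HIT]
step 8: bank3 0->4 [CONFLICT]
step 9: bank5 0->3 [CONFLICT]

TRACE = E,H,E,E,H,H,H,H,C,C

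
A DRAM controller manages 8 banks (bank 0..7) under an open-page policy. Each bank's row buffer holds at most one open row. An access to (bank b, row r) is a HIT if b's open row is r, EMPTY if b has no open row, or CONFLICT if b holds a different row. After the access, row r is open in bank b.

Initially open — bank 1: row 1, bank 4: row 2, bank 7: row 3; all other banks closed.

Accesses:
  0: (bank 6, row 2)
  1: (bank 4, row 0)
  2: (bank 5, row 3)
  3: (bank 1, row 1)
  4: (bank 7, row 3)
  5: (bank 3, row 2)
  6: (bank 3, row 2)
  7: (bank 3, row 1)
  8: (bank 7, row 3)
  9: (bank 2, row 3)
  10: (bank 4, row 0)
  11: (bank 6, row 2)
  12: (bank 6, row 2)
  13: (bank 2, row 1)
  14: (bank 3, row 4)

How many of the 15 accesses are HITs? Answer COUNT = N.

#0 (6,2) E
#1 (4,0) C  (was 2)
#2 (5,3) E
#3 (1,1) H  (was 1)
#4 (7,3) H  (was 3)
#5 (3,2) E
#6 (3,2) H  (was 2)
#7 (3,1) C  (was 2)
#8 (7,3) H  (was 3)
#9 (2,3) E
#10 (4,0) H  (was 0)
#11 (6,2) H  (was 2)
#12 (6,2) H  (was 2)
#13 (2,1) C  (was 3)
#14 (3,4) C  (was 1)

COUNT = 7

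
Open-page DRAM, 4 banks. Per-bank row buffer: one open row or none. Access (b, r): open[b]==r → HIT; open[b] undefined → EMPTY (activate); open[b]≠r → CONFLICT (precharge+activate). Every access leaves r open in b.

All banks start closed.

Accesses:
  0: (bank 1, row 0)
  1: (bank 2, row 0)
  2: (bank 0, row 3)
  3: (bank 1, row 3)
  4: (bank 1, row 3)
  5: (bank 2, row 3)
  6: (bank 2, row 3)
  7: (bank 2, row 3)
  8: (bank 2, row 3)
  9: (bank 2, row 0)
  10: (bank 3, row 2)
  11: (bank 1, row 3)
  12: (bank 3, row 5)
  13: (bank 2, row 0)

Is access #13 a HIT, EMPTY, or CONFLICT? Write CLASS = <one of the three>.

CLASS = HIT

step 0: bank1 None->0 [EMPTY]
step 1: bank2 None->0 [EMPTY]
step 2: bank0 None->3 [EMPTY]
step 3: bank1 0->3 [CONFLICT]
step 4: bank1 3->3 [HIT]
step 5: bank2 0->3 [CONFLICT]
step 6: bank2 3->3 [HIT]
step 7: bank2 3->3 [HIT]
step 8: bank2 3->3 [HIT]
step 9: bank2 3->0 [CONFLICT]
step 10: bank3 None->2 [EMPTY]
step 11: bank1 3->3 [HIT]
step 12: bank3 2->5 [CONFLICT]
step 13: bank2 0->0 [HIT]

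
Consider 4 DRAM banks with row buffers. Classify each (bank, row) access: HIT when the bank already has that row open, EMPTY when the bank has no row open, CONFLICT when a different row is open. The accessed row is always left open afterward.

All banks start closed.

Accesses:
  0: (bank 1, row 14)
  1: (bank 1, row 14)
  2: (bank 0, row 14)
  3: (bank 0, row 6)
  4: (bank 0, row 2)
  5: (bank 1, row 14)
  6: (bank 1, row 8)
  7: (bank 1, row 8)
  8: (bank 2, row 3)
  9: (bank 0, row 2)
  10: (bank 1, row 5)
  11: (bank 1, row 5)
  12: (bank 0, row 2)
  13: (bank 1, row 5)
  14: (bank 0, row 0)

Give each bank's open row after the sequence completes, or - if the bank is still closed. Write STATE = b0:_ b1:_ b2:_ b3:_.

STATE = b0:0 b1:5 b2:3 b3:-

step 0: bank1 None->14 [EMPTY]
step 1: bank1 14->14 [HIT]
step 2: bank0 None->14 [EMPTY]
step 3: bank0 14->6 [CONFLICT]
step 4: bank0 6->2 [CONFLICT]
step 5: bank1 14->14 [HIT]
step 6: bank1 14->8 [CONFLICT]
step 7: bank1 8->8 [HIT]
step 8: bank2 None->3 [EMPTY]
step 9: bank0 2->2 [HIT]
step 10: bank1 8->5 [CONFLICT]
step 11: bank1 5->5 [HIT]
step 12: bank0 2->2 [HIT]
step 13: bank1 5->5 [HIT]
step 14: bank0 2->0 [CONFLICT]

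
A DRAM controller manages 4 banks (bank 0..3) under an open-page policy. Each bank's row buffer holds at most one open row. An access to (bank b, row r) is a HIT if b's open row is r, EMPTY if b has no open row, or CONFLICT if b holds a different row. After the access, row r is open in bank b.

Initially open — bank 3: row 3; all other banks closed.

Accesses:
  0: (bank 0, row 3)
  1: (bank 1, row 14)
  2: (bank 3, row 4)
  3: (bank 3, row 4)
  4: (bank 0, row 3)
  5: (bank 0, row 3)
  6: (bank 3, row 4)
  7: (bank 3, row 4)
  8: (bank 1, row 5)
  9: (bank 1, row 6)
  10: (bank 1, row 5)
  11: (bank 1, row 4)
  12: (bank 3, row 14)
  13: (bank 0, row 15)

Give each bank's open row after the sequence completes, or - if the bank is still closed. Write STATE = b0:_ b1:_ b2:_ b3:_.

0: bank 0 row 3 — prev None → EMPTY
1: bank 1 row 14 — prev None → EMPTY
2: bank 3 row 4 — prev 3 → CONFLICT
3: bank 3 row 4 — prev 4 → HIT
4: bank 0 row 3 — prev 3 → HIT
5: bank 0 row 3 — prev 3 → HIT
6: bank 3 row 4 — prev 4 → HIT
7: bank 3 row 4 — prev 4 → HIT
8: bank 1 row 5 — prev 14 → CONFLICT
9: bank 1 row 6 — prev 5 → CONFLICT
10: bank 1 row 5 — prev 6 → CONFLICT
11: bank 1 row 4 — prev 5 → CONFLICT
12: bank 3 row 14 — prev 4 → CONFLICT
13: bank 0 row 15 — prev 3 → CONFLICT

STATE = b0:15 b1:4 b2:- b3:14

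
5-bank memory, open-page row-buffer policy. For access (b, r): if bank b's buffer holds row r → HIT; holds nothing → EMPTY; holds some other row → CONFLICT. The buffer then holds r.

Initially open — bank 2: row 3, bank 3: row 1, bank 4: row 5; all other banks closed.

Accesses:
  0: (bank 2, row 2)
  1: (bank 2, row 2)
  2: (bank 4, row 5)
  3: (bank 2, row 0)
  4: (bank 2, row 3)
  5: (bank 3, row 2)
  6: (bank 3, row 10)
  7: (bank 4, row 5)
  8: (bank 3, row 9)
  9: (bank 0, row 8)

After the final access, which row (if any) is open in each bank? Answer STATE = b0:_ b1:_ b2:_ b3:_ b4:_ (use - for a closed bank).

STATE = b0:8 b1:- b2:3 b3:9 b4:5

0: bank 2 row 2 — prev 3 → CONFLICT
1: bank 2 row 2 — prev 2 → HIT
2: bank 4 row 5 — prev 5 → HIT
3: bank 2 row 0 — prev 2 → CONFLICT
4: bank 2 row 3 — prev 0 → CONFLICT
5: bank 3 row 2 — prev 1 → CONFLICT
6: bank 3 row 10 — prev 2 → CONFLICT
7: bank 4 row 5 — prev 5 → HIT
8: bank 3 row 9 — prev 10 → CONFLICT
9: bank 0 row 8 — prev None → EMPTY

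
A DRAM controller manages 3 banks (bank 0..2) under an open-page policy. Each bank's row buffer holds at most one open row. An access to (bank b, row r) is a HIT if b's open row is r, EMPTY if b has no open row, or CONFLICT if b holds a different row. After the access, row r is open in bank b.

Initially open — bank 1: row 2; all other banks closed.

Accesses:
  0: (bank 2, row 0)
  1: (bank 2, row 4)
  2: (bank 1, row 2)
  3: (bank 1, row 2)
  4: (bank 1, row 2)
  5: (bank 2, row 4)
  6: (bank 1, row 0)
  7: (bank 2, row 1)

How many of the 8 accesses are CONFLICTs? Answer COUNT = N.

COUNT = 3

step 0: bank2 None->0 [EMPTY]
step 1: bank2 0->4 [CONFLICT]
step 2: bank1 2->2 [HIT]
step 3: bank1 2->2 [HIT]
step 4: bank1 2->2 [HIT]
step 5: bank2 4->4 [HIT]
step 6: bank1 2->0 [CONFLICT]
step 7: bank2 4->1 [CONFLICT]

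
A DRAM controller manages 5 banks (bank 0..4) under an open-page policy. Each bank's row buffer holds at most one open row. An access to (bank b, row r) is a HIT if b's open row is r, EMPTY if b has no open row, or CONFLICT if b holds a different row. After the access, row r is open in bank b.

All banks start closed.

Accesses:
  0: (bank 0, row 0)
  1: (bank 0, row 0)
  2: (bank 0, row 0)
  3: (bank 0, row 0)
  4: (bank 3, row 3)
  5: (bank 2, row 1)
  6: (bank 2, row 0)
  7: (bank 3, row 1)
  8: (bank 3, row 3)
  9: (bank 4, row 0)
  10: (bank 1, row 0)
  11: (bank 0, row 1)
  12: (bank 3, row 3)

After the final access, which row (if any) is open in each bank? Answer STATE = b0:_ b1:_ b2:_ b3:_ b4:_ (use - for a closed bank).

  [0] b0 r0: no row ⇒ E
  [1] b0 r0: had r0 ⇒ H
  [2] b0 r0: had r0 ⇒ H
  [3] b0 r0: had r0 ⇒ H
  [4] b3 r3: no row ⇒ E
  [5] b2 r1: no row ⇒ E
  [6] b2 r0: had r1 ⇒ C
  [7] b3 r1: had r3 ⇒ C
  [8] b3 r3: had r1 ⇒ C
  [9] b4 r0: no row ⇒ E
  [10] b1 r0: no row ⇒ E
  [11] b0 r1: had r0 ⇒ C
  [12] b3 r3: had r3 ⇒ H

STATE = b0:1 b1:0 b2:0 b3:3 b4:0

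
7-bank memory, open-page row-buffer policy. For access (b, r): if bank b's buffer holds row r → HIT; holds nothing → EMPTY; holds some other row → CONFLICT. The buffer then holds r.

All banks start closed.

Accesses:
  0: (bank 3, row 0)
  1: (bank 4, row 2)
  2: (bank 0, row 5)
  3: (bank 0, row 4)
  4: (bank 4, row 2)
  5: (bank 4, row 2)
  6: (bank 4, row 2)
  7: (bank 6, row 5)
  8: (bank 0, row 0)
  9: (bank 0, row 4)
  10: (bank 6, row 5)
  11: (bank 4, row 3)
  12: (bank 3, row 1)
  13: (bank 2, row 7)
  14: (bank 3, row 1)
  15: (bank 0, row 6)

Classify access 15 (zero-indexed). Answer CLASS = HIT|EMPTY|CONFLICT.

CLASS = CONFLICT

#0 (3,0) E
#1 (4,2) E
#2 (0,5) E
#3 (0,4) C  (was 5)
#4 (4,2) H  (was 2)
#5 (4,2) H  (was 2)
#6 (4,2) H  (was 2)
#7 (6,5) E
#8 (0,0) C  (was 4)
#9 (0,4) C  (was 0)
#10 (6,5) H  (was 5)
#11 (4,3) C  (was 2)
#12 (3,1) C  (was 0)
#13 (2,7) E
#14 (3,1) H  (was 1)
#15 (0,6) C  (was 4)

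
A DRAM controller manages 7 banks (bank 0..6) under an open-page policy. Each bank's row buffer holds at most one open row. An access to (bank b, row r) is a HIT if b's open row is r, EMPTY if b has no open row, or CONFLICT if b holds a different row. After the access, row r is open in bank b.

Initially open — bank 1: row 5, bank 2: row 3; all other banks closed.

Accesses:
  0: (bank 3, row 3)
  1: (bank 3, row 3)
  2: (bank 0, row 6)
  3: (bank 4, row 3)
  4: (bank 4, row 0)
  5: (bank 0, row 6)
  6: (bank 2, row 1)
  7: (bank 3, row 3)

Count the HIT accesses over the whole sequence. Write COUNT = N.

step 0: bank3 None->3 [EMPTY]
step 1: bank3 3->3 [HIT]
step 2: bank0 None->6 [EMPTY]
step 3: bank4 None->3 [EMPTY]
step 4: bank4 3->0 [CONFLICT]
step 5: bank0 6->6 [HIT]
step 6: bank2 3->1 [CONFLICT]
step 7: bank3 3->3 [HIT]

COUNT = 3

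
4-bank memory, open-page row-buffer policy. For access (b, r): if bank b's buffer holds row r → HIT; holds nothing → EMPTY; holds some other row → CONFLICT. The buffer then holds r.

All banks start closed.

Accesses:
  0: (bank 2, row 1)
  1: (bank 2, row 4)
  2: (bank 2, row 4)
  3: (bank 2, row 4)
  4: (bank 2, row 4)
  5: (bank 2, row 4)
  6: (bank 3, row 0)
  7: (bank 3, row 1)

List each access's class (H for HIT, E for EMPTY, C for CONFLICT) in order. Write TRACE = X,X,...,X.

TRACE = E,C,H,H,H,H,E,C

0: bank 2 row 1 — prev None → EMPTY
1: bank 2 row 4 — prev 1 → CONFLICT
2: bank 2 row 4 — prev 4 → HIT
3: bank 2 row 4 — prev 4 → HIT
4: bank 2 row 4 — prev 4 → HIT
5: bank 2 row 4 — prev 4 → HIT
6: bank 3 row 0 — prev None → EMPTY
7: bank 3 row 1 — prev 0 → CONFLICT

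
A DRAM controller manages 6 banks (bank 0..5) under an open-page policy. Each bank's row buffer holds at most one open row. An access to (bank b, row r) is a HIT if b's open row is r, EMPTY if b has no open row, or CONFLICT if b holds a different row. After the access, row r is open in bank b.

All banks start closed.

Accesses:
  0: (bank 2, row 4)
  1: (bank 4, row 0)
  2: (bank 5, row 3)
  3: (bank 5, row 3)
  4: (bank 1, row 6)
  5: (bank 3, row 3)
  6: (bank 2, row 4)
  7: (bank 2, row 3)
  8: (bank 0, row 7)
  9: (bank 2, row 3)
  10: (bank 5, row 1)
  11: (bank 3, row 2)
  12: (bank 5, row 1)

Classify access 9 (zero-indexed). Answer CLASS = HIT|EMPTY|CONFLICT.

0: bank 2 row 4 — prev None → EMPTY
1: bank 4 row 0 — prev None → EMPTY
2: bank 5 row 3 — prev None → EMPTY
3: bank 5 row 3 — prev 3 → HIT
4: bank 1 row 6 — prev None → EMPTY
5: bank 3 row 3 — prev None → EMPTY
6: bank 2 row 4 — prev 4 → HIT
7: bank 2 row 3 — prev 4 → CONFLICT
8: bank 0 row 7 — prev None → EMPTY
9: bank 2 row 3 — prev 3 → HIT
10: bank 5 row 1 — prev 3 → CONFLICT
11: bank 3 row 2 — prev 3 → CONFLICT
12: bank 5 row 1 — prev 1 → HIT

CLASS = HIT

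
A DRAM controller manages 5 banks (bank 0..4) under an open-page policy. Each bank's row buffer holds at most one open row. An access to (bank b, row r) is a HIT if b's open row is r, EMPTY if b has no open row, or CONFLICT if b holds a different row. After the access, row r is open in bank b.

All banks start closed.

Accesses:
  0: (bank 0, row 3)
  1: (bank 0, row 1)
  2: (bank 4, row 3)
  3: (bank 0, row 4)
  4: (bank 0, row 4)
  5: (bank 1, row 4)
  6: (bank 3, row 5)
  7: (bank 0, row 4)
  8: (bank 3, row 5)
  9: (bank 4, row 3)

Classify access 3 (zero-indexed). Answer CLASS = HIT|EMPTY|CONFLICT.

  [0] b0 r3: no row ⇒ E
  [1] b0 r1: had r3 ⇒ C
  [2] b4 r3: no row ⇒ E
  [3] b0 r4: had r1 ⇒ C
  [4] b0 r4: had r4 ⇒ H
  [5] b1 r4: no row ⇒ E
  [6] b3 r5: no row ⇒ E
  [7] b0 r4: had r4 ⇒ H
  [8] b3 r5: had r5 ⇒ H
  [9] b4 r3: had r3 ⇒ H

CLASS = CONFLICT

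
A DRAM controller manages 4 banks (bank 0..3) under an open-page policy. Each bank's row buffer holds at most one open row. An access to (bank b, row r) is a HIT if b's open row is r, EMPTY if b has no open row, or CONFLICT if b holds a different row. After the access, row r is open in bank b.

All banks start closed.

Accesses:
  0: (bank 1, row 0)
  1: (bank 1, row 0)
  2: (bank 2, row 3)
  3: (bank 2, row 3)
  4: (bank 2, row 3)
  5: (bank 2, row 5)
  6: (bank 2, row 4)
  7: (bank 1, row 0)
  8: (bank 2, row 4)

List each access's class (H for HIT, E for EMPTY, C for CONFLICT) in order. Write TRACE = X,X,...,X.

step 0: bank1 None->0 [EMPTY]
step 1: bank1 0->0 [HIT]
step 2: bank2 None->3 [EMPTY]
step 3: bank2 3->3 [HIT]
step 4: bank2 3->3 [HIT]
step 5: bank2 3->5 [CONFLICT]
step 6: bank2 5->4 [CONFLICT]
step 7: bank1 0->0 [HIT]
step 8: bank2 4->4 [HIT]

TRACE = E,H,E,H,H,C,C,H,H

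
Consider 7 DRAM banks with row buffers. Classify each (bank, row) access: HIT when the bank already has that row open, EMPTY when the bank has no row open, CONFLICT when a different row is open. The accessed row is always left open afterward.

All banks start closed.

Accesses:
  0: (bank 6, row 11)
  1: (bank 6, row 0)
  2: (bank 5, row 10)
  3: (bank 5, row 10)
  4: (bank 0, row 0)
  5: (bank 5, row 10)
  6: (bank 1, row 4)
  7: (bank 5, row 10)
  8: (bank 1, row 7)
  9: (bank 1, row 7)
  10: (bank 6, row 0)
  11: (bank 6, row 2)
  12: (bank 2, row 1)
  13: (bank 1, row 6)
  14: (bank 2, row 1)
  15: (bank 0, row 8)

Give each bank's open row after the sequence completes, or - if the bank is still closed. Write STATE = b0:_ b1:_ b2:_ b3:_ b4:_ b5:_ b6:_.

0: bank 6 row 11 — prev None → EMPTY
1: bank 6 row 0 — prev 11 → CONFLICT
2: bank 5 row 10 — prev None → EMPTY
3: bank 5 row 10 — prev 10 → HIT
4: bank 0 row 0 — prev None → EMPTY
5: bank 5 row 10 — prev 10 → HIT
6: bank 1 row 4 — prev None → EMPTY
7: bank 5 row 10 — prev 10 → HIT
8: bank 1 row 7 — prev 4 → CONFLICT
9: bank 1 row 7 — prev 7 → HIT
10: bank 6 row 0 — prev 0 → HIT
11: bank 6 row 2 — prev 0 → CONFLICT
12: bank 2 row 1 — prev None → EMPTY
13: bank 1 row 6 — prev 7 → CONFLICT
14: bank 2 row 1 — prev 1 → HIT
15: bank 0 row 8 — prev 0 → CONFLICT

STATE = b0:8 b1:6 b2:1 b3:- b4:- b5:10 b6:2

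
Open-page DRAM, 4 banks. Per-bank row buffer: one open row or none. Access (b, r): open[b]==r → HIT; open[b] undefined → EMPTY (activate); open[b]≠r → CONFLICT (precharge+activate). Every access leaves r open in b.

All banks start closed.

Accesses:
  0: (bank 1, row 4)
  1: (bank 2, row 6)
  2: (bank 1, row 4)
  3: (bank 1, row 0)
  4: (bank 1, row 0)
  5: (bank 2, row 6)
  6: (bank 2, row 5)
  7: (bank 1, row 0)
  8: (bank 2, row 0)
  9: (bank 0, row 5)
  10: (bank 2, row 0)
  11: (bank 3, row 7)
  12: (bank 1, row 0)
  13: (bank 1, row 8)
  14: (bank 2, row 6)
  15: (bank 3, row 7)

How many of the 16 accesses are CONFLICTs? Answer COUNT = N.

#0 (1,4) E
#1 (2,6) E
#2 (1,4) H  (was 4)
#3 (1,0) C  (was 4)
#4 (1,0) H  (was 0)
#5 (2,6) H  (was 6)
#6 (2,5) C  (was 6)
#7 (1,0) H  (was 0)
#8 (2,0) C  (was 5)
#9 (0,5) E
#10 (2,0) H  (was 0)
#11 (3,7) E
#12 (1,0) H  (was 0)
#13 (1,8) C  (was 0)
#14 (2,6) C  (was 0)
#15 (3,7) H  (was 7)

COUNT = 5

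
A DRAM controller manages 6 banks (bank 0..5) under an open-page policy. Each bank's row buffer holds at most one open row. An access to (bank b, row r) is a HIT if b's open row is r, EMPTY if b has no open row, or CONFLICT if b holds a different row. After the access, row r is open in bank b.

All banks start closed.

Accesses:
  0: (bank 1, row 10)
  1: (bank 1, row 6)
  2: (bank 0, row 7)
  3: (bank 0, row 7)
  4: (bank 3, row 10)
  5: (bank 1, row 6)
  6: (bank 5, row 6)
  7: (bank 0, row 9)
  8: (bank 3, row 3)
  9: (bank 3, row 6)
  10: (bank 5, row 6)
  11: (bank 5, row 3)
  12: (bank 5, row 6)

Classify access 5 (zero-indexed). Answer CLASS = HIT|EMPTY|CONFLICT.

  [0] b1 r10: no row ⇒ E
  [1] b1 r6: had r10 ⇒ C
  [2] b0 r7: no row ⇒ E
  [3] b0 r7: had r7 ⇒ H
  [4] b3 r10: no row ⇒ E
  [5] b1 r6: had r6 ⇒ H
  [6] b5 r6: no row ⇒ E
  [7] b0 r9: had r7 ⇒ C
  [8] b3 r3: had r10 ⇒ C
  [9] b3 r6: had r3 ⇒ C
  [10] b5 r6: had r6 ⇒ H
  [11] b5 r3: had r6 ⇒ C
  [12] b5 r6: had r3 ⇒ C

CLASS = HIT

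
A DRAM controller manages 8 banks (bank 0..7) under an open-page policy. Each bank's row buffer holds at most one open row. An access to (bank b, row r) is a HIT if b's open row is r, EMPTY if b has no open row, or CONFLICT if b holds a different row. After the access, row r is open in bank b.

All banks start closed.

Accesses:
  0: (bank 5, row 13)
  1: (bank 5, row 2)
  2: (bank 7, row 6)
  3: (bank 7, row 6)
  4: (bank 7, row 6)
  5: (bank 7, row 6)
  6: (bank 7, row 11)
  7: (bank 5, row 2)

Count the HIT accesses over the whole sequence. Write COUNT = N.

COUNT = 4

step 0: bank5 None->13 [EMPTY]
step 1: bank5 13->2 [CONFLICT]
step 2: bank7 None->6 [EMPTY]
step 3: bank7 6->6 [HIT]
step 4: bank7 6->6 [HIT]
step 5: bank7 6->6 [HIT]
step 6: bank7 6->11 [CONFLICT]
step 7: bank5 2->2 [HIT]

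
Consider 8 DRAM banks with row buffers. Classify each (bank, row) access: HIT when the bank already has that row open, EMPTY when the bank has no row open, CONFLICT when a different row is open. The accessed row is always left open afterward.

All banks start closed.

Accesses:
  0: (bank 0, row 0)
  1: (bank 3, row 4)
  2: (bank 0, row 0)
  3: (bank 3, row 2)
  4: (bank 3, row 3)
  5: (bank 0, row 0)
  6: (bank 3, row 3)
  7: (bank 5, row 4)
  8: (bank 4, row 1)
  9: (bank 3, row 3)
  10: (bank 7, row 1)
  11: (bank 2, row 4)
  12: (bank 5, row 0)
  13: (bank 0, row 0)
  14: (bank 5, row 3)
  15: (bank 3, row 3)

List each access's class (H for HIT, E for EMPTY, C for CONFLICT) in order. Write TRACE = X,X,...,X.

  [0] b0 r0: no row ⇒ E
  [1] b3 r4: no row ⇒ E
  [2] b0 r0: had r0 ⇒ H
  [3] b3 r2: had r4 ⇒ C
  [4] b3 r3: had r2 ⇒ C
  [5] b0 r0: had r0 ⇒ H
  [6] b3 r3: had r3 ⇒ H
  [7] b5 r4: no row ⇒ E
  [8] b4 r1: no row ⇒ E
  [9] b3 r3: had r3 ⇒ H
  [10] b7 r1: no row ⇒ E
  [11] b2 r4: no row ⇒ E
  [12] b5 r0: had r4 ⇒ C
  [13] b0 r0: had r0 ⇒ H
  [14] b5 r3: had r0 ⇒ C
  [15] b3 r3: had r3 ⇒ H

TRACE = E,E,H,C,C,H,H,E,E,H,E,E,C,H,C,H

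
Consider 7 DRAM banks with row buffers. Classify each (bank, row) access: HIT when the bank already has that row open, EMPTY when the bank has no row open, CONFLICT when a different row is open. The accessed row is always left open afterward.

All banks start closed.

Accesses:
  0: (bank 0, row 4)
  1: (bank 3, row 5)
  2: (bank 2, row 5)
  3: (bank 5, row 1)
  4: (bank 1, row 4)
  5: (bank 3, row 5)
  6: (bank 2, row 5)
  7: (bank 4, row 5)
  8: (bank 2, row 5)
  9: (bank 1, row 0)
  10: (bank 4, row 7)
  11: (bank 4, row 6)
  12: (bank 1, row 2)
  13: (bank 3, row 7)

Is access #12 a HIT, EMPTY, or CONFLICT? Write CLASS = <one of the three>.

CLASS = CONFLICT

step 0: bank0 None->4 [EMPTY]
step 1: bank3 None->5 [EMPTY]
step 2: bank2 None->5 [EMPTY]
step 3: bank5 None->1 [EMPTY]
step 4: bank1 None->4 [EMPTY]
step 5: bank3 5->5 [HIT]
step 6: bank2 5->5 [HIT]
step 7: bank4 None->5 [EMPTY]
step 8: bank2 5->5 [HIT]
step 9: bank1 4->0 [CONFLICT]
step 10: bank4 5->7 [CONFLICT]
step 11: bank4 7->6 [CONFLICT]
step 12: bank1 0->2 [CONFLICT]
step 13: bank3 5->7 [CONFLICT]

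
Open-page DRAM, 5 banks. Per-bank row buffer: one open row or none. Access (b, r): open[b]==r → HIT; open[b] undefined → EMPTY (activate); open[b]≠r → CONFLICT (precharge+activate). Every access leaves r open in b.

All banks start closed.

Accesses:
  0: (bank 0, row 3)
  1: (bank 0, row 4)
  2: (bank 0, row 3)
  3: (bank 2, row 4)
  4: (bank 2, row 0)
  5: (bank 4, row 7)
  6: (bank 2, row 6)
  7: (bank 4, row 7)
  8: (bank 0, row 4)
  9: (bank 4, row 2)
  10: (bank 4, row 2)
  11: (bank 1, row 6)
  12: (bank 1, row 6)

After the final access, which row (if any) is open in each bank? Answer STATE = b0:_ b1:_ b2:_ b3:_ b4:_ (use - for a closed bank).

STATE = b0:4 b1:6 b2:6 b3:- b4:2

0: bank 0 row 3 — prev None → EMPTY
1: bank 0 row 4 — prev 3 → CONFLICT
2: bank 0 row 3 — prev 4 → CONFLICT
3: bank 2 row 4 — prev None → EMPTY
4: bank 2 row 0 — prev 4 → CONFLICT
5: bank 4 row 7 — prev None → EMPTY
6: bank 2 row 6 — prev 0 → CONFLICT
7: bank 4 row 7 — prev 7 → HIT
8: bank 0 row 4 — prev 3 → CONFLICT
9: bank 4 row 2 — prev 7 → CONFLICT
10: bank 4 row 2 — prev 2 → HIT
11: bank 1 row 6 — prev None → EMPTY
12: bank 1 row 6 — prev 6 → HIT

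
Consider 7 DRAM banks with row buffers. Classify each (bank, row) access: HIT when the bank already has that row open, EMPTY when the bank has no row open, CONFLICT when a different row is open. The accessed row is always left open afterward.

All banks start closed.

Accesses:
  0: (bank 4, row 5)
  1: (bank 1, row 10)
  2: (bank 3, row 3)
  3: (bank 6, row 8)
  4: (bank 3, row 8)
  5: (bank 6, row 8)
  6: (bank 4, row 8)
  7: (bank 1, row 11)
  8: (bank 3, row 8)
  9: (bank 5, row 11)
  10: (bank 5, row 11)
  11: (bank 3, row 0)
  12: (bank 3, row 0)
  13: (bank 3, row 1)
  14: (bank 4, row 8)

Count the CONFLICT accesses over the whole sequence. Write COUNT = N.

step 0: bank4 None->5 [EMPTY]
step 1: bank1 None->10 [EMPTY]
step 2: bank3 None->3 [EMPTY]
step 3: bank6 None->8 [EMPTY]
step 4: bank3 3->8 [CONFLICT]
step 5: bank6 8->8 [HIT]
step 6: bank4 5->8 [CONFLICT]
step 7: bank1 10->11 [CONFLICT]
step 8: bank3 8->8 [HIT]
step 9: bank5 None->11 [EMPTY]
step 10: bank5 11->11 [HIT]
step 11: bank3 8->0 [CONFLICT]
step 12: bank3 0->0 [HIT]
step 13: bank3 0->1 [CONFLICT]
step 14: bank4 8->8 [HIT]

COUNT = 5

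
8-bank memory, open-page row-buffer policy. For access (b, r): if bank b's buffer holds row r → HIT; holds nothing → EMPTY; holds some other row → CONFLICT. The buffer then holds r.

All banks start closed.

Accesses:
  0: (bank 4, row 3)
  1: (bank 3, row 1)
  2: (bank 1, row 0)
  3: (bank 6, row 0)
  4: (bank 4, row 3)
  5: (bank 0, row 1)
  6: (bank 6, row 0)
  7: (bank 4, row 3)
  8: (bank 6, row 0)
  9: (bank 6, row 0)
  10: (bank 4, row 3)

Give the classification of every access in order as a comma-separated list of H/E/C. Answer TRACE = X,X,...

step 0: bank4 None->3 [EMPTY]
step 1: bank3 None->1 [EMPTY]
step 2: bank1 None->0 [EMPTY]
step 3: bank6 None->0 [EMPTY]
step 4: bank4 3->3 [HIT]
step 5: bank0 None->1 [EMPTY]
step 6: bank6 0->0 [HIT]
step 7: bank4 3->3 [HIT]
step 8: bank6 0->0 [HIT]
step 9: bank6 0->0 [HIT]
step 10: bank4 3->3 [HIT]

TRACE = E,E,E,E,H,E,H,H,H,H,H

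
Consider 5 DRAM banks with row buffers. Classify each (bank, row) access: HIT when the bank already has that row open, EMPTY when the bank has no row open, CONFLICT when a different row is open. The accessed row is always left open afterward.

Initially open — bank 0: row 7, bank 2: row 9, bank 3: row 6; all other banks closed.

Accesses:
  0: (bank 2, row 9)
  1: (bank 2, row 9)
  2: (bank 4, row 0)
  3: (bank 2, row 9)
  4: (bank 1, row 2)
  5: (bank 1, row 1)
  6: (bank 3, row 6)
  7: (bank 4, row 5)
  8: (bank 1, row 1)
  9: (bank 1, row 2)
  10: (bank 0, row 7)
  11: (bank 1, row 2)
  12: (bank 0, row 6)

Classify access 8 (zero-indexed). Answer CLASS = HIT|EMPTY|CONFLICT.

CLASS = HIT

step 0: bank2 9->9 [HIT]
step 1: bank2 9->9 [HIT]
step 2: bank4 None->0 [EMPTY]
step 3: bank2 9->9 [HIT]
step 4: bank1 None->2 [EMPTY]
step 5: bank1 2->1 [CONFLICT]
step 6: bank3 6->6 [HIT]
step 7: bank4 0->5 [CONFLICT]
step 8: bank1 1->1 [HIT]
step 9: bank1 1->2 [CONFLICT]
step 10: bank0 7->7 [HIT]
step 11: bank1 2->2 [HIT]
step 12: bank0 7->6 [CONFLICT]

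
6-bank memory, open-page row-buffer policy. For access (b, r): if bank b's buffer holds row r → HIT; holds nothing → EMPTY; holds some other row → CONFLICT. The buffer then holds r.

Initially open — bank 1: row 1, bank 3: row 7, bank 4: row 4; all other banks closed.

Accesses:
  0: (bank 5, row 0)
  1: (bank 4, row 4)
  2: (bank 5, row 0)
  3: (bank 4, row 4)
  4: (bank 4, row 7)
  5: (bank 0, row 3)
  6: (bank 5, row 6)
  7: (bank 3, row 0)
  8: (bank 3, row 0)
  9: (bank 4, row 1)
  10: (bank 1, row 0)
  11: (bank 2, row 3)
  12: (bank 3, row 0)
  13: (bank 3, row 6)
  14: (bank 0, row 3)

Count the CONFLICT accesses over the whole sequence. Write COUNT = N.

COUNT = 6

step 0: bank5 None->0 [EMPTY]
step 1: bank4 4->4 [HIT]
step 2: bank5 0->0 [HIT]
step 3: bank4 4->4 [HIT]
step 4: bank4 4->7 [CONFLICT]
step 5: bank0 None->3 [EMPTY]
step 6: bank5 0->6 [CONFLICT]
step 7: bank3 7->0 [CONFLICT]
step 8: bank3 0->0 [HIT]
step 9: bank4 7->1 [CONFLICT]
step 10: bank1 1->0 [CONFLICT]
step 11: bank2 None->3 [EMPTY]
step 12: bank3 0->0 [HIT]
step 13: bank3 0->6 [CONFLICT]
step 14: bank0 3->3 [HIT]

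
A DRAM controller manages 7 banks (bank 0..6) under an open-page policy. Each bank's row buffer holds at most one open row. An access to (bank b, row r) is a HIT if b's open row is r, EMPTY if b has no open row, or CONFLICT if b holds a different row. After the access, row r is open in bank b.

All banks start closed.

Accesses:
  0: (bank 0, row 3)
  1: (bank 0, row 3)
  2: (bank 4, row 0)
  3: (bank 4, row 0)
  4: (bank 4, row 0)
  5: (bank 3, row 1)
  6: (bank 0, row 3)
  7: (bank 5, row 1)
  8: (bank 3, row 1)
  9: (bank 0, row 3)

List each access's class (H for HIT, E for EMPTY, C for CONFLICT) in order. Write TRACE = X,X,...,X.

TRACE = E,H,E,H,H,E,H,E,H,H

step 0: bank0 None->3 [EMPTY]
step 1: bank0 3->3 [HIT]
step 2: bank4 None->0 [EMPTY]
step 3: bank4 0->0 [HIT]
step 4: bank4 0->0 [HIT]
step 5: bank3 None->1 [EMPTY]
step 6: bank0 3->3 [HIT]
step 7: bank5 None->1 [EMPTY]
step 8: bank3 1->1 [HIT]
step 9: bank0 3->3 [HIT]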